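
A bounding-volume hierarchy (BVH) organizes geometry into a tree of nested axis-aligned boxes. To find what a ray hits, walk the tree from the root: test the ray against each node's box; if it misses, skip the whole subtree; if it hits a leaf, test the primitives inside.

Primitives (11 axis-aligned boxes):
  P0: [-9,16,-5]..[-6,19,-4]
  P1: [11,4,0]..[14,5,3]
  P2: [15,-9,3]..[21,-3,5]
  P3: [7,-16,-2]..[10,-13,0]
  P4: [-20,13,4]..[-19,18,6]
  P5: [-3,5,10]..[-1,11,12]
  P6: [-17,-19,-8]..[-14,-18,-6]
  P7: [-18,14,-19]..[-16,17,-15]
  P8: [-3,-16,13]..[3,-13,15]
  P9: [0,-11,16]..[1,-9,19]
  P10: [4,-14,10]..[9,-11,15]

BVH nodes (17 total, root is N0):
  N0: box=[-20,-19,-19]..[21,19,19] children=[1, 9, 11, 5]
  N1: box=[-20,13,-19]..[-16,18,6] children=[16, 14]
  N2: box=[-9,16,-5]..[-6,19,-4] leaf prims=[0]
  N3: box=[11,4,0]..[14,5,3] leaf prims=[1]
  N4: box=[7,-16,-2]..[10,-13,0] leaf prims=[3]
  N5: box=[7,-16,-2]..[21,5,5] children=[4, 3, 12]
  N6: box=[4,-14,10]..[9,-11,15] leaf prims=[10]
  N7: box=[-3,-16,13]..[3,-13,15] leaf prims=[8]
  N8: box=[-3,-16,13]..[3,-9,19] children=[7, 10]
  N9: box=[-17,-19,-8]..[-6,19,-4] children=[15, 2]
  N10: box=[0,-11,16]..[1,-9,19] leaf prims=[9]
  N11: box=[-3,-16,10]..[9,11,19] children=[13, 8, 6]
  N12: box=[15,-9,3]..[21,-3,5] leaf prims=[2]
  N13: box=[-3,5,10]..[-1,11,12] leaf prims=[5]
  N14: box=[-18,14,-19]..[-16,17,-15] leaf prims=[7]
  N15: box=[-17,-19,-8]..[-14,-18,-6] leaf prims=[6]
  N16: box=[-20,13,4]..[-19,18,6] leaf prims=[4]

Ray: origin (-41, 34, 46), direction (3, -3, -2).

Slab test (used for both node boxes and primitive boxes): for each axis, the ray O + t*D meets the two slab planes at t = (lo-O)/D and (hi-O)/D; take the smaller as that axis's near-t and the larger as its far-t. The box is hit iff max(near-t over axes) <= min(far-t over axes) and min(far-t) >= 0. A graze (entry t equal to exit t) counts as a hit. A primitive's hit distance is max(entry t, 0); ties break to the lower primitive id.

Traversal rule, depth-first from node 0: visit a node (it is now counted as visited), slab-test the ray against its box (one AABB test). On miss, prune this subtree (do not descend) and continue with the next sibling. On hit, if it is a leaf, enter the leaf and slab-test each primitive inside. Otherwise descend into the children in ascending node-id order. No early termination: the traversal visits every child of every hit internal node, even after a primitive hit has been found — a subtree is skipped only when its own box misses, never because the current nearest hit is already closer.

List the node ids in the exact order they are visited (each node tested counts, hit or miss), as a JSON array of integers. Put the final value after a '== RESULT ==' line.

Walk:
N0 x:[7,62/3] y:[5,53/3] z:[27/2,65/2] -> hit [27/2,53/3], descend [1, 5, 9, 11]
  N1 x:[7,25/3] y:[16/3,7] z:[20,65/2] -> miss, prune
  N5 x:[16,62/3] y:[29/3,50/3] z:[41/2,24] -> miss, prune
  N9 x:[8,35/3] y:[5,53/3] z:[25,27] -> miss, prune
  N11 x:[38/3,50/3] y:[23/3,50/3] z:[27/2,18] -> hit [27/2,50/3], descend [6, 8, 13]
    N6 x:[15,50/3] y:[15,16] z:[31/2,18] -> hit [31/2,16] leaf, test {P10@t=31/2}
    N8 x:[38/3,44/3] y:[43/3,50/3] z:[27/2,33/2] -> hit [43/3,44/3], descend [7, 10]
      N7 x:[38/3,44/3] y:[47/3,50/3] z:[31/2,33/2] -> miss, prune
      N10 x:[41/3,14] y:[43/3,15] z:[27/2,15] -> miss, prune
    N13 x:[38/3,40/3] y:[23/3,29/3] z:[17,18] -> miss, prune

order=[0, 1, 5, 9, 11, 6, 8, 7, 10, 13]  |boxes|=10  |leaves|=1  hit=P10

== RESULT ==
[0, 1, 5, 9, 11, 6, 8, 7, 10, 13]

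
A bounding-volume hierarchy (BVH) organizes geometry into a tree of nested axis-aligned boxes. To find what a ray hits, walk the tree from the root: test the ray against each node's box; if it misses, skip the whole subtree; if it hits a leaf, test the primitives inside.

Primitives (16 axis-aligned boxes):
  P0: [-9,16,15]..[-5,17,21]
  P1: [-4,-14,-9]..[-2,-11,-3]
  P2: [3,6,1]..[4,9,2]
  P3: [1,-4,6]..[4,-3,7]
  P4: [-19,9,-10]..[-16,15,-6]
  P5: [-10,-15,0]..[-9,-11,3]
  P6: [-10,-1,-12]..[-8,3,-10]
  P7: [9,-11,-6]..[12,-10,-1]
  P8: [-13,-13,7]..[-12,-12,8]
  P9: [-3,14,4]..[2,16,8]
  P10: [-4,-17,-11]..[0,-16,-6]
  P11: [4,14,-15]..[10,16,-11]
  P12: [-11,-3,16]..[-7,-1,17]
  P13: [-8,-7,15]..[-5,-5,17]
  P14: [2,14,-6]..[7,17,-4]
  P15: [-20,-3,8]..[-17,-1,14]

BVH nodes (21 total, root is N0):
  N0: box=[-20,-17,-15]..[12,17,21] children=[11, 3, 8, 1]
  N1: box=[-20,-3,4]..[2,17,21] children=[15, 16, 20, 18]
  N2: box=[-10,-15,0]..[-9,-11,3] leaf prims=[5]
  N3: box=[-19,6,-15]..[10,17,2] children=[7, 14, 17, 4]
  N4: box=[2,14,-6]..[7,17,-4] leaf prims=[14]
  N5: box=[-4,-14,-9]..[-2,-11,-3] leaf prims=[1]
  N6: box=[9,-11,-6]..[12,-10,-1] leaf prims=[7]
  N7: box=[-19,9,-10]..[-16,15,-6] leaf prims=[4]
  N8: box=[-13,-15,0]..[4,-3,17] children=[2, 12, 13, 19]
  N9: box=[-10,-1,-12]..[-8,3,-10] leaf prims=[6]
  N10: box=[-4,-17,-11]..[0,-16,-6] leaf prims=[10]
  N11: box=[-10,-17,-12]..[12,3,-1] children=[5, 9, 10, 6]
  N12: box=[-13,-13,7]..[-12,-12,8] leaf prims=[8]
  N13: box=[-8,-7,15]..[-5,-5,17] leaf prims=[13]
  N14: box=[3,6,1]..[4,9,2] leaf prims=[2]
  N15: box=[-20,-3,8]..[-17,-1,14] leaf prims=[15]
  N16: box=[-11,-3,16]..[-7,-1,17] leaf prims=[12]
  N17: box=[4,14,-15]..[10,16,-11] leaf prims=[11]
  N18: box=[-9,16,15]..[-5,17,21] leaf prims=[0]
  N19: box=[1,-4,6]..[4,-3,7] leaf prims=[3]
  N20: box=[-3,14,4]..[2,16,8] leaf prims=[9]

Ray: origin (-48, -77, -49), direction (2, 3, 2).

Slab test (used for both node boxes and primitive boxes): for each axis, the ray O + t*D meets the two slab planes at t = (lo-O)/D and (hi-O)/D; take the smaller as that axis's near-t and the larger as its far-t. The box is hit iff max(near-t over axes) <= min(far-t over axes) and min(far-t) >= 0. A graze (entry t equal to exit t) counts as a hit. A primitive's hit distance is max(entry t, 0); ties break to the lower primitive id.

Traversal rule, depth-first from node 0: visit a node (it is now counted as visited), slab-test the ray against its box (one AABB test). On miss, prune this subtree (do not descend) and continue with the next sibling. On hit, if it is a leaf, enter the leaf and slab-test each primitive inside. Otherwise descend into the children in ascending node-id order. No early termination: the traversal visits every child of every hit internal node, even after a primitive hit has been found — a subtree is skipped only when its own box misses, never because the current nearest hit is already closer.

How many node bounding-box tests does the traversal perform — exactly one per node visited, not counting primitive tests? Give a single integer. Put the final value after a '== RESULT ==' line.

Traverse from the root:
N0 x:[14,30] y:[20,94/3] z:[17,35] -> hit [20,30], descend [1, 3, 8, 11]
  N1 x:[14,25] y:[74/3,94/3] z:[53/2,35] -> miss, prune
  N3 x:[29/2,29] y:[83/3,94/3] z:[17,51/2] -> miss, prune
  N8 x:[35/2,26] y:[62/3,74/3] z:[49/2,33] -> hit [49/2,74/3], descend [2, 12, 13, 19]
    N2 x:[19,39/2] y:[62/3,22] z:[49/2,26] -> miss, prune
    N12 x:[35/2,18] y:[64/3,65/3] z:[28,57/2] -> miss, prune
    N13 x:[20,43/2] y:[70/3,24] z:[32,33] -> miss, prune
    N19 x:[49/2,26] y:[73/3,74/3] z:[55/2,28] -> miss, prune
  N11 x:[19,30] y:[20,80/3] z:[37/2,24] -> hit [20,24], descend [5, 6, 9, 10]
    N5 x:[22,23] y:[21,22] z:[20,23] -> hit [22,22] leaf, test {P1@t=22}
    N6 x:[57/2,30] y:[22,67/3] z:[43/2,24] -> miss, prune
    N9 x:[19,20] y:[76/3,80/3] z:[37/2,39/2] -> miss, prune
    N10 x:[22,24] y:[20,61/3] z:[19,43/2] -> miss, prune

Summary -> nodes [0, 1, 3, 8, 2, 12, 13, 19, 11, 5, 6, 9, 10]; box-tests=13; leaf-entries=1; first=P1

== RESULT ==
13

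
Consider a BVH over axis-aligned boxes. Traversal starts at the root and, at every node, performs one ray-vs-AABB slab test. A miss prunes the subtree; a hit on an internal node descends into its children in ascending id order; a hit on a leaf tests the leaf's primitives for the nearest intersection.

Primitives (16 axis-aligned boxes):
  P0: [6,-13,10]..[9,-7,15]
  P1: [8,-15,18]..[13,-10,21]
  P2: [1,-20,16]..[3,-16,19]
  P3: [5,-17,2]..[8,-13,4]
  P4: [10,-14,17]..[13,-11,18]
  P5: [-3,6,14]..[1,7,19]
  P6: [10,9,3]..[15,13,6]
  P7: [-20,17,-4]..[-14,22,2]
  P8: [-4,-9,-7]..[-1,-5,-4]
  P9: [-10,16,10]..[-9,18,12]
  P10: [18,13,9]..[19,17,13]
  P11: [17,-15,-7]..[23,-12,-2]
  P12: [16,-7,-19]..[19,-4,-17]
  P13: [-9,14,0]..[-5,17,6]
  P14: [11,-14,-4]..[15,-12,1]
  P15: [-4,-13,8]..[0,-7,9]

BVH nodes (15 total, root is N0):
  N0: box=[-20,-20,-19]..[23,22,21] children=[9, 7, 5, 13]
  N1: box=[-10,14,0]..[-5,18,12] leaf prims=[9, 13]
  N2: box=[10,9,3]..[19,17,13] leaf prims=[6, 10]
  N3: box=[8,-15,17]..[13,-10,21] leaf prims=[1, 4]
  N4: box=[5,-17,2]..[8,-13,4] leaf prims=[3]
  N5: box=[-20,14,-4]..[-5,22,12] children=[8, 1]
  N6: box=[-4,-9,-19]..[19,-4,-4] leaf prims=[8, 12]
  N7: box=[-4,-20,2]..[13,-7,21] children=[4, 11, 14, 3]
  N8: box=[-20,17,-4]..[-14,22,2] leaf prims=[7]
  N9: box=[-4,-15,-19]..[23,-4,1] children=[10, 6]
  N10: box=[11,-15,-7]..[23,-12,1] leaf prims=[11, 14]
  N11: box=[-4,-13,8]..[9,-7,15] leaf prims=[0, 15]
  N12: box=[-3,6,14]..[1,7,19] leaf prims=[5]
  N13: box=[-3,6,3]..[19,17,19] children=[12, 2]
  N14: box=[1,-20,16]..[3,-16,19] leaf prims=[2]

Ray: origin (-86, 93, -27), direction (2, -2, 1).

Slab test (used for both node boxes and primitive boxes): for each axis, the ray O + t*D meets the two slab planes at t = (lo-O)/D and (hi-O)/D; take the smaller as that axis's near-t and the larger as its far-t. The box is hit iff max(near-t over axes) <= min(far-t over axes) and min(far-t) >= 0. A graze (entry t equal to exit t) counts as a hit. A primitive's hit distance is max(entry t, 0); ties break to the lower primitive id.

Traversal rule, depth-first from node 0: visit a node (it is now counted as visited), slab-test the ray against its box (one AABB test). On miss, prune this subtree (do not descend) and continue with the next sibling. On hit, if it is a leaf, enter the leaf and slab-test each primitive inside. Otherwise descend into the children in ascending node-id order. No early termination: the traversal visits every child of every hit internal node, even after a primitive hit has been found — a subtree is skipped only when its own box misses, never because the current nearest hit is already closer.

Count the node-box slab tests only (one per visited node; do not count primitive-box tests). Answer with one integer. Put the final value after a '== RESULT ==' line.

Traverse from the root:
N0 x:[33,109/2] y:[71/2,113/2] z:[8,48] -> hit [71/2,48], descend [5, 7, 9, 13]
  N5 x:[33,81/2] y:[71/2,79/2] z:[23,39] -> hit [71/2,39], descend [1, 8]
    N1 x:[38,81/2] y:[75/2,79/2] z:[27,39] -> hit [38,39] leaf, test {P9@t=38, P13(miss)}
    N8 x:[33,36] y:[71/2,38] z:[23,29] -> miss, prune
  N7 x:[41,99/2] y:[50,113/2] z:[29,48] -> miss, prune
  N9 x:[41,109/2] y:[97/2,54] z:[8,28] -> miss, prune
  N13 x:[83/2,105/2] y:[38,87/2] z:[30,46] -> hit [83/2,87/2], descend [2, 12]
    N2 x:[48,105/2] y:[38,42] z:[30,40] -> miss, prune
    N12 x:[83/2,87/2] y:[43,87/2] z:[41,46] -> hit [43,87/2] leaf, test {P5@t=43}

Summary -> nodes [0, 5, 1, 8, 7, 9, 13, 2, 12]; box-tests=9; leaf-entries=2; first=P9

== RESULT ==
9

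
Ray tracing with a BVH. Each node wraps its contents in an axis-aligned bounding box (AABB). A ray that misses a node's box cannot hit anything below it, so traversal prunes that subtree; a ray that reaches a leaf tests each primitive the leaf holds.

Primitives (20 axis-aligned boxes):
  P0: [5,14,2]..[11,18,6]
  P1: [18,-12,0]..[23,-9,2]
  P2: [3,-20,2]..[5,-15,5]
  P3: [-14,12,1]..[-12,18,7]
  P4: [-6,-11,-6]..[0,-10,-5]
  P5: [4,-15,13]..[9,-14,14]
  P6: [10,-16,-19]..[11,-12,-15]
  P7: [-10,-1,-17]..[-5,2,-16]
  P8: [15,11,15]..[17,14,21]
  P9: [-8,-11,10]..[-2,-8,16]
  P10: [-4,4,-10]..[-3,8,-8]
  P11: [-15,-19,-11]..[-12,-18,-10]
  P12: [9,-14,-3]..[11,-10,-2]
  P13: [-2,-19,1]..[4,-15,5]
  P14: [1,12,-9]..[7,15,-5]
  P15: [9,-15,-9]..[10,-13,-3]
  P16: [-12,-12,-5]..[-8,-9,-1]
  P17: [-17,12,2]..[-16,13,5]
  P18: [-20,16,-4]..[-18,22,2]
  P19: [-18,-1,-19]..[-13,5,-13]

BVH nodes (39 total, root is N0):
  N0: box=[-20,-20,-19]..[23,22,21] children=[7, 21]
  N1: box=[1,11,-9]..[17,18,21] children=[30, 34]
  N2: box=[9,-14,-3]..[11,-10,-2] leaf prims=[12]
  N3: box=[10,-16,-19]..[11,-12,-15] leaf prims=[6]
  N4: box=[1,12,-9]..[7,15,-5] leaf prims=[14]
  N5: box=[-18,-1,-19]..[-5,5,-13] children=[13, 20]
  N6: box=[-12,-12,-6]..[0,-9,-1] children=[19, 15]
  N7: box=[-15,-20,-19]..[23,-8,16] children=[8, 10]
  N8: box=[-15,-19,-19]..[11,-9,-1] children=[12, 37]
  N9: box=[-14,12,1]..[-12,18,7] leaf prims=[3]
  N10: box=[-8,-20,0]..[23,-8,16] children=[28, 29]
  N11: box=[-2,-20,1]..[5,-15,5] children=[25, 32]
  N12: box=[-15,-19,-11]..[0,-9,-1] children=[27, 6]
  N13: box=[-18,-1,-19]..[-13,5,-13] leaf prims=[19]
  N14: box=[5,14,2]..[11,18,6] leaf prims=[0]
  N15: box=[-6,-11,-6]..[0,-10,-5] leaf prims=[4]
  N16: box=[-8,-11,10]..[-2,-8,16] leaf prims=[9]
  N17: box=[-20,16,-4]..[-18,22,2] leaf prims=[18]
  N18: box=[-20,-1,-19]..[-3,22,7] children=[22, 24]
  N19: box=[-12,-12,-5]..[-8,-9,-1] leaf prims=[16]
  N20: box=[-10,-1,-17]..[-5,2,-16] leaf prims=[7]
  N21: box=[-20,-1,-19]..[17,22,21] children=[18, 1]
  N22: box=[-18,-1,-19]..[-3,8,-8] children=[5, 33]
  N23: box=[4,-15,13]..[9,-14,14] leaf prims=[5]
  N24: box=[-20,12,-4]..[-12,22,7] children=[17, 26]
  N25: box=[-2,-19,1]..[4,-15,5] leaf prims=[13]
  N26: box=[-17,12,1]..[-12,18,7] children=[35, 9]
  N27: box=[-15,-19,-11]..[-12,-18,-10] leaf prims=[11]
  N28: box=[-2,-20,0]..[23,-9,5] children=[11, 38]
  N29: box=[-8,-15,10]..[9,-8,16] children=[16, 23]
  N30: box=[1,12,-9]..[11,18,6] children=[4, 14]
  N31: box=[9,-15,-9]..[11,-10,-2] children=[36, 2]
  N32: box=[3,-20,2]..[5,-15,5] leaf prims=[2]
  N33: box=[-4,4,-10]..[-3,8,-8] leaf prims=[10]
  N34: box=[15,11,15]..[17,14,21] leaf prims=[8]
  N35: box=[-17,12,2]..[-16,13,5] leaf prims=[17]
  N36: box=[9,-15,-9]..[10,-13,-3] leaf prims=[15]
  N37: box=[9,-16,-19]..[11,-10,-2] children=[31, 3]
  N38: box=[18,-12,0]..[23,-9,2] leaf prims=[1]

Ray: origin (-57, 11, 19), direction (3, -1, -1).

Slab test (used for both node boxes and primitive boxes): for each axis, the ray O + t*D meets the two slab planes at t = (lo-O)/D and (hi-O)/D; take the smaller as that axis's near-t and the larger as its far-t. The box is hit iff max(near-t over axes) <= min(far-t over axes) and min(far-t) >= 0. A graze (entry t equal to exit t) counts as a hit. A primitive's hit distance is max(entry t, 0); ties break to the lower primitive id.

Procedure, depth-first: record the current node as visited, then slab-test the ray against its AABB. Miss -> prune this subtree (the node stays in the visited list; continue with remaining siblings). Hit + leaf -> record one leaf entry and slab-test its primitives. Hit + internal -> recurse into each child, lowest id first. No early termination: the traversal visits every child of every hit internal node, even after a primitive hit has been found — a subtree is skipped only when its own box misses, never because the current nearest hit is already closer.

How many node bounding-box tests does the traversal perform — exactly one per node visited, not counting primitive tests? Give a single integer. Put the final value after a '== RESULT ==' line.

Traverse from the root:
N0 x:[37/3,80/3] y:[-11,31] z:[-2,38] -> hit [37/3,80/3], descend [7, 21]
  N7 x:[14,80/3] y:[19,31] z:[3,38] -> hit [19,80/3], descend [8, 10]
    N8 x:[14,68/3] y:[20,30] z:[20,38] -> hit [20,68/3], descend [12, 37]
      N12 x:[14,19] y:[20,30] z:[20,30] -> miss, prune
      N37 x:[22,68/3] y:[21,27] z:[21,38] -> hit [22,68/3], descend [3, 31]
        N3 x:[67/3,68/3] y:[23,27] z:[34,38] -> miss, prune
        N31 x:[22,68/3] y:[21,26] z:[21,28] -> hit [22,68/3], descend [2, 36]
          N2 x:[22,68/3] y:[21,25] z:[21,22] -> hit [22,22] leaf, test {P12@t=22}
          N36 x:[22,67/3] y:[24,26] z:[22,28] -> miss, prune
    N10 x:[49/3,80/3] y:[19,31] z:[3,19] -> hit [19,19], descend [28, 29]
      N28 x:[55/3,80/3] y:[20,31] z:[14,19] -> miss, prune
      N29 x:[49/3,22] y:[19,26] z:[3,9] -> miss, prune
  N21 x:[37/3,74/3] y:[-11,12] z:[-2,38] -> miss, prune

Summary -> nodes [0, 7, 8, 12, 37, 3, 31, 2, 36, 10, 28, 29, 21]; box-tests=13; leaf-entries=1; first=P12

== RESULT ==
13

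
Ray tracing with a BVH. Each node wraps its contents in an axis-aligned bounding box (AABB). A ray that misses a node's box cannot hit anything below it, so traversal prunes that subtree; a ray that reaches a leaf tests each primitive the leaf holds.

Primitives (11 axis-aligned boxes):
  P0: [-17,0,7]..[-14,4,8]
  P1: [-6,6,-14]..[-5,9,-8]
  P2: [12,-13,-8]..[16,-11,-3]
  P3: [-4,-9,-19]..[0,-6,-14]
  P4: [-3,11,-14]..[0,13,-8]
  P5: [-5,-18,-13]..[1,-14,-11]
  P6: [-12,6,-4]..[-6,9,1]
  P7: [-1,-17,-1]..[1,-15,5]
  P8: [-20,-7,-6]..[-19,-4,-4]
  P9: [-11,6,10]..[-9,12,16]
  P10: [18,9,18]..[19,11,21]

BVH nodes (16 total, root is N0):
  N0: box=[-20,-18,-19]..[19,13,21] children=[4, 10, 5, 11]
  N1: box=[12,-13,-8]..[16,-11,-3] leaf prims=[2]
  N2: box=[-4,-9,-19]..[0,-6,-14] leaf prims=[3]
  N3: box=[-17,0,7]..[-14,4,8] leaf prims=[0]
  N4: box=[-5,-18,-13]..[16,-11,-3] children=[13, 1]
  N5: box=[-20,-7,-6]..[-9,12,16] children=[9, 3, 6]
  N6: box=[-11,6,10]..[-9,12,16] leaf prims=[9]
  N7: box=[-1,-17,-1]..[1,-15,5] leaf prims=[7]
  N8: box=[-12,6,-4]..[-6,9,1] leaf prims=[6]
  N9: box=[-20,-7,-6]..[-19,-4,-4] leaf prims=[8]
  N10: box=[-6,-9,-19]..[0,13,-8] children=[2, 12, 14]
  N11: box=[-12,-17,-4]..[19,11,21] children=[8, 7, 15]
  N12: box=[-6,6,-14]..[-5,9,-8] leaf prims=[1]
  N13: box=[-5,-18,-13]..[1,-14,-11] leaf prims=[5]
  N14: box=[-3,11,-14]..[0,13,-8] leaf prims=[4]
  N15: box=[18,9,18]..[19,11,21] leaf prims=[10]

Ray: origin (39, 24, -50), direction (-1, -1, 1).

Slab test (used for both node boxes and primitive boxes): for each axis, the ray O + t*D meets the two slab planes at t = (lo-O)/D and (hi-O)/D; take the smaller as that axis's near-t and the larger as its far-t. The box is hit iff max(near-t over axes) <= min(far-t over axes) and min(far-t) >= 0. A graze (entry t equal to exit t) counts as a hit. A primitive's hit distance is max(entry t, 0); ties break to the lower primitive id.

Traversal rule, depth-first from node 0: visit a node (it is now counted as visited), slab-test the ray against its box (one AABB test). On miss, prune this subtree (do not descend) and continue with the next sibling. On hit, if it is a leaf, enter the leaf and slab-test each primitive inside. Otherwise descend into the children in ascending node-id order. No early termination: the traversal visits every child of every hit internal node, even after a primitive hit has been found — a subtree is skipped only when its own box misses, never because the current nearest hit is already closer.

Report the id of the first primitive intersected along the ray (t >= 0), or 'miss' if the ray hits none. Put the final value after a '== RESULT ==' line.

Walk:
N0 x:[20,59] y:[11,42] z:[31,71] -> hit [31,42], descend [4, 5, 10, 11]
  N4 x:[23,44] y:[35,42] z:[37,47] -> hit [37,42], descend [1, 13]
    N1 x:[23,27] y:[35,37] z:[42,47] -> miss, prune
    N13 x:[38,44] y:[38,42] z:[37,39] -> hit [38,39] leaf, test {P5@t=38}
  N5 x:[48,59] y:[12,31] z:[44,66] -> miss, prune
  N10 x:[39,45] y:[11,33] z:[31,42] -> miss, prune
  N11 x:[20,51] y:[13,41] z:[46,71] -> miss, prune

Summary -> nodes [0, 4, 1, 13, 5, 10, 11]; box-tests=7; leaf-entries=1; first=P5

== RESULT ==
5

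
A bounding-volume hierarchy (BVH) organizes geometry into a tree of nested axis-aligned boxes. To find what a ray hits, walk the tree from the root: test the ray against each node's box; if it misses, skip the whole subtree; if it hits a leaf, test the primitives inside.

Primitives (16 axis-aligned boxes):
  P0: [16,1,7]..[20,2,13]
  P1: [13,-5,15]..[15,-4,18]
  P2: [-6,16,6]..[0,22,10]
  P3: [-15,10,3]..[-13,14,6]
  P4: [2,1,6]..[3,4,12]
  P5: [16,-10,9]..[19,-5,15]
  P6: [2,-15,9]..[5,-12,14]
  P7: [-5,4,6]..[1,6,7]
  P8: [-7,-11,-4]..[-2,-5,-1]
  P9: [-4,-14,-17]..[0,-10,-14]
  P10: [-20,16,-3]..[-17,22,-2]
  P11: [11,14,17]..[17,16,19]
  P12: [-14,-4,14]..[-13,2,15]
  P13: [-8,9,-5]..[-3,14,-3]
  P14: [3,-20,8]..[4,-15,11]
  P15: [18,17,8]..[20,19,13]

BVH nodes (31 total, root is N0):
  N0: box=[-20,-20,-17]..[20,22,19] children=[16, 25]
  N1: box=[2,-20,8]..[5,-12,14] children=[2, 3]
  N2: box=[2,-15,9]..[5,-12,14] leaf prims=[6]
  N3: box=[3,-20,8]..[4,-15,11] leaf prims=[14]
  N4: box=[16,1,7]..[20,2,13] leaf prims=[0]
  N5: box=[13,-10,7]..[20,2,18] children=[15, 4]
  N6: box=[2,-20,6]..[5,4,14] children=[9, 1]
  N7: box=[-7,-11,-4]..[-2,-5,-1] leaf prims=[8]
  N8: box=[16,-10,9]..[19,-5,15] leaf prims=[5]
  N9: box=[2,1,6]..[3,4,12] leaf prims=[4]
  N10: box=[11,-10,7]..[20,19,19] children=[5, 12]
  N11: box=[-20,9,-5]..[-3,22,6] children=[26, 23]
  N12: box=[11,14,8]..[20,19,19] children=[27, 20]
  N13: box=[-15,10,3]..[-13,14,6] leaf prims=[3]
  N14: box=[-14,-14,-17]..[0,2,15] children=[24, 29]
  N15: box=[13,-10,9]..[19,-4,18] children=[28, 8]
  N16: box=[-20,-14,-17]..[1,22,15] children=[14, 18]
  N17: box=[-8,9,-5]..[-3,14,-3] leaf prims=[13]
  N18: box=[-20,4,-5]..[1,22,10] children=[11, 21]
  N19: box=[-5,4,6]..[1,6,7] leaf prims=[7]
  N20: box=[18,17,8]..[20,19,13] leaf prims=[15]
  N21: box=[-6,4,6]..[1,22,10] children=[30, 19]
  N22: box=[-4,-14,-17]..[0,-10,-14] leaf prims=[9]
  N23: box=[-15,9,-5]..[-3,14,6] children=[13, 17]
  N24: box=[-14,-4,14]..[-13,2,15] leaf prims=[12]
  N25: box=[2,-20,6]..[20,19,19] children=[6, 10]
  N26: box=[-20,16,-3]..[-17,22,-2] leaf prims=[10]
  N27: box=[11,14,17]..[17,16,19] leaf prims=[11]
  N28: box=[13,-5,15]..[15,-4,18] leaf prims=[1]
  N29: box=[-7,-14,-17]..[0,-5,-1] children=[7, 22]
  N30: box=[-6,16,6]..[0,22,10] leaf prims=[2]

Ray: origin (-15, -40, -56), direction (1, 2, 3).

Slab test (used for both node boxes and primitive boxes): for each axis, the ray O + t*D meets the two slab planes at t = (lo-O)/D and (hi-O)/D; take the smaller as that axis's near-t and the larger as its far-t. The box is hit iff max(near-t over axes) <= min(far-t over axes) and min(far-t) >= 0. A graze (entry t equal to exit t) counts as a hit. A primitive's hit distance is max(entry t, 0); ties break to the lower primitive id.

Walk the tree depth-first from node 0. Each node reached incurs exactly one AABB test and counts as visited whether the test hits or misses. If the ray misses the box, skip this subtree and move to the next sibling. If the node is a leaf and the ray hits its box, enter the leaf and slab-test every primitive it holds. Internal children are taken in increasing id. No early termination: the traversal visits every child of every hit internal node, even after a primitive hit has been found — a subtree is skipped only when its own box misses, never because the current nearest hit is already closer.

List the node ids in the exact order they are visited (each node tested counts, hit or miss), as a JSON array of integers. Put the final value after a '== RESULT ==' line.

Trace the traversal:
N0 x:[-5,35] y:[10,31] z:[13,25] -> hit [13,25], descend [16, 25]
  N16 x:[-5,16] y:[13,31] z:[13,71/3] -> hit [13,16], descend [14, 18]
    N14 x:[1,15] y:[13,21] z:[13,71/3] -> hit [13,15], descend [24, 29]
      N24 x:[1,2] y:[18,21] z:[70/3,71/3] -> miss, prune
      N29 x:[8,15] y:[13,35/2] z:[13,55/3] -> hit [13,15], descend [7, 22]
        N7 x:[8,13] y:[29/2,35/2] z:[52/3,55/3] -> miss, prune
        N22 x:[11,15] y:[13,15] z:[13,14] -> hit [13,14] leaf, test {P9@t=13}
    N18 x:[-5,16] y:[22,31] z:[17,22] -> miss, prune
  N25 x:[17,35] y:[10,59/2] z:[62/3,25] -> hit [62/3,25], descend [6, 10]
    N6 x:[17,20] y:[10,22] z:[62/3,70/3] -> miss, prune
    N10 x:[26,35] y:[15,59/2] z:[21,25] -> miss, prune

Summary -> nodes [0, 16, 14, 24, 29, 7, 22, 18, 25, 6, 10]; box-tests=11; leaf-entries=1; first=P9

== RESULT ==
[0, 16, 14, 24, 29, 7, 22, 18, 25, 6, 10]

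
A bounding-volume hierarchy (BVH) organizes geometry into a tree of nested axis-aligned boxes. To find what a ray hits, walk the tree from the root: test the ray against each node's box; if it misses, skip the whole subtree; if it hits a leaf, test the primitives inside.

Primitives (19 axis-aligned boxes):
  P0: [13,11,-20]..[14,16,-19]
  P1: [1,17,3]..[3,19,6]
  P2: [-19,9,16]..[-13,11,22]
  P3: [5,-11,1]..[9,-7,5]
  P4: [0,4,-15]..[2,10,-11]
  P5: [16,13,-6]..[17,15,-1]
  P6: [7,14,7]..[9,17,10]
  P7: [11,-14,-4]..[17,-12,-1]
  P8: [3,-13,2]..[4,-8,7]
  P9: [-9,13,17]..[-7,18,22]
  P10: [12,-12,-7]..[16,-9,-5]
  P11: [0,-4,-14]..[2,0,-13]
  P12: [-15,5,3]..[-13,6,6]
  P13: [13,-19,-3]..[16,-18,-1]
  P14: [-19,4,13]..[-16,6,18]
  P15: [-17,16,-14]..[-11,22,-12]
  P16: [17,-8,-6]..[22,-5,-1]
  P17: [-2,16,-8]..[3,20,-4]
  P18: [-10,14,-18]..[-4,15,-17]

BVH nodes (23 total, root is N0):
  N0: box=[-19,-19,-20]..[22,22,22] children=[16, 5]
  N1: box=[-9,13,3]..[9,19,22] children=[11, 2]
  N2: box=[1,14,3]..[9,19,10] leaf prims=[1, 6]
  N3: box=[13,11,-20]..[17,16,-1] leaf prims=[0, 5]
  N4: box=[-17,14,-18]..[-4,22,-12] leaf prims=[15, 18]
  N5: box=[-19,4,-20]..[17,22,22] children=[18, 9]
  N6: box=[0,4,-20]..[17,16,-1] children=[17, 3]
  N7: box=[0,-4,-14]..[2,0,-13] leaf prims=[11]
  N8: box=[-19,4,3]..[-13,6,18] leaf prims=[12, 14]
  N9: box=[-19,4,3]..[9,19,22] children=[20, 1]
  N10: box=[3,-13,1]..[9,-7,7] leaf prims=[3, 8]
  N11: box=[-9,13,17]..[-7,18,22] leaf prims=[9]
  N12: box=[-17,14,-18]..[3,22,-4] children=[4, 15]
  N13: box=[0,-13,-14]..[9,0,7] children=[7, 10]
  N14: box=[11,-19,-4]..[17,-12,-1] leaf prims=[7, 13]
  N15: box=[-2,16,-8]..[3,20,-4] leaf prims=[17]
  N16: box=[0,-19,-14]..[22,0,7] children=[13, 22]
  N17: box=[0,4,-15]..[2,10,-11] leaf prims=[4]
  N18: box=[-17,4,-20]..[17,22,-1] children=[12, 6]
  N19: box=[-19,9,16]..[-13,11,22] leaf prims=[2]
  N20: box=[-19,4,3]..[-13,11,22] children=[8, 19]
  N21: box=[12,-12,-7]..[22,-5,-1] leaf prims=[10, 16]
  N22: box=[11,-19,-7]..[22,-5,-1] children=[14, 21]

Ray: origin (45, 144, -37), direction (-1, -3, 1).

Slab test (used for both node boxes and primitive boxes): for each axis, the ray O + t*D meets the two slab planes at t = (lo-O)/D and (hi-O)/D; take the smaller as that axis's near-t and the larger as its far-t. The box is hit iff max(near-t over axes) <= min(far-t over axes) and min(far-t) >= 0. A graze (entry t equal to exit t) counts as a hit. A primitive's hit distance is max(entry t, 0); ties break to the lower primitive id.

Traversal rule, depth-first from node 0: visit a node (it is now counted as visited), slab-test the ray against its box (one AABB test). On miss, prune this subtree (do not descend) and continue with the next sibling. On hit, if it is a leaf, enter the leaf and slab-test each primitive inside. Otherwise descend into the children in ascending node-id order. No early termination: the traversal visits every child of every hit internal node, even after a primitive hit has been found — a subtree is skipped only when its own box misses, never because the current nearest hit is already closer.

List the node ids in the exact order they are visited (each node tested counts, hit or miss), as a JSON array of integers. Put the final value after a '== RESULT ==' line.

Walk:
N0 x:[23,64] y:[122/3,163/3] z:[17,59] -> hit [122/3,163/3], descend [5, 16]
  N5 x:[28,64] y:[122/3,140/3] z:[17,59] -> hit [122/3,140/3], descend [9, 18]
    N9 x:[36,64] y:[125/3,140/3] z:[40,59] -> hit [125/3,140/3], descend [1, 20]
      N1 x:[36,54] y:[125/3,131/3] z:[40,59] -> hit [125/3,131/3], descend [2, 11]
        N2 x:[36,44] y:[125/3,130/3] z:[40,47] -> hit [125/3,130/3] leaf, test {P1@t=42, P6(miss)}
        N11 x:[52,54] y:[42,131/3] z:[54,59] -> miss, prune
      N20 x:[58,64] y:[133/3,140/3] z:[40,59] -> miss, prune
    N18 x:[28,62] y:[122/3,140/3] z:[17,36] -> miss, prune
  N16 x:[23,45] y:[48,163/3] z:[23,44] -> miss, prune

order=[0, 5, 9, 1, 2, 11, 20, 18, 16]  |boxes|=9  |leaves|=1  hit=P1

== RESULT ==
[0, 5, 9, 1, 2, 11, 20, 18, 16]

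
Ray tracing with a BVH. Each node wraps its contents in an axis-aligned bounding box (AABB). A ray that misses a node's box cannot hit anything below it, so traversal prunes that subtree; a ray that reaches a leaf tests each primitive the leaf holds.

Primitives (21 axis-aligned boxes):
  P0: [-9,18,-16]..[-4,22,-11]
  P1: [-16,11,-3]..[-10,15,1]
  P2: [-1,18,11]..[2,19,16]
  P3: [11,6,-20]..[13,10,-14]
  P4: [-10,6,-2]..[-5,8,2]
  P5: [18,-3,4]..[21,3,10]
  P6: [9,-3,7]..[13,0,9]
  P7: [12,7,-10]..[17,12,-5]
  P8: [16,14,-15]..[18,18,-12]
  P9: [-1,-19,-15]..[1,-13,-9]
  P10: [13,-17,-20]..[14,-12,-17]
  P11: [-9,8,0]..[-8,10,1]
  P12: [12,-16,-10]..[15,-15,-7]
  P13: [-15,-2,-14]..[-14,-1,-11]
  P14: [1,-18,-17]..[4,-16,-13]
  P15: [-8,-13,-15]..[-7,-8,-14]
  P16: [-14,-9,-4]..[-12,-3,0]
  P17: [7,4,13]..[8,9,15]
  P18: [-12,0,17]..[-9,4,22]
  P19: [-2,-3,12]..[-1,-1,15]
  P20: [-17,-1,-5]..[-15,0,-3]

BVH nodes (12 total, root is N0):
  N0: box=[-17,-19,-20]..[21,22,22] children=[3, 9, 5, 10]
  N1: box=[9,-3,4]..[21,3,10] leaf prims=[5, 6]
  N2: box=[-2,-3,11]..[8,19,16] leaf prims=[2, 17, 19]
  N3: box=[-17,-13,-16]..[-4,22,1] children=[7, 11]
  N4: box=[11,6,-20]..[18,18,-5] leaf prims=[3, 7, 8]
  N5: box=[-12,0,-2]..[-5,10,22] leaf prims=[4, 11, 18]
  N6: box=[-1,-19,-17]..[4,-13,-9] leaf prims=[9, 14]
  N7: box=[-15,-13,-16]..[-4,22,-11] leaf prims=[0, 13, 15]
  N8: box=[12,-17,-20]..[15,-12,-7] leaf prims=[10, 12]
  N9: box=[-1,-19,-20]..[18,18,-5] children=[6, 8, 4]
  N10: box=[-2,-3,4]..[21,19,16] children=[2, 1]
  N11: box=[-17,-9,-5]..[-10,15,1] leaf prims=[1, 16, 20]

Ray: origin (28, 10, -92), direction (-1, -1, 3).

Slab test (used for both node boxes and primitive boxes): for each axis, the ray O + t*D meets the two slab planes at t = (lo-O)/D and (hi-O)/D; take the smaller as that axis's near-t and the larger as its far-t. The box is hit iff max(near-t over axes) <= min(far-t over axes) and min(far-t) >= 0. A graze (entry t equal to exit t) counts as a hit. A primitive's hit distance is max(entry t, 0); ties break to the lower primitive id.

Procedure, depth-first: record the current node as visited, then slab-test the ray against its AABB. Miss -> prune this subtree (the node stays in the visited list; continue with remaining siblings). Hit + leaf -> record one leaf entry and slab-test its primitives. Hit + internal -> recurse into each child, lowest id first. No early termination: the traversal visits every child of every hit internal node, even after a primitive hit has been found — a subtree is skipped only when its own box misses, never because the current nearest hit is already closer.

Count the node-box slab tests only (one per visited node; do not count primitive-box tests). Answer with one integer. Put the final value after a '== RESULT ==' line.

Walk:
N0 x:[7,45] y:[-12,29] z:[24,38] -> hit [24,29], descend [3, 5, 9, 10]
  N3 x:[32,45] y:[-12,23] z:[76/3,31] -> miss, prune
  N5 x:[33,40] y:[0,10] z:[30,38] -> miss, prune
  N9 x:[10,29] y:[-8,29] z:[24,29] -> hit [24,29], descend [4, 6, 8]
    N4 x:[10,17] y:[-8,4] z:[24,29] -> miss, prune
    N6 x:[24,29] y:[23,29] z:[25,83/3] -> hit [25,83/3] leaf, test {P9@t=27, P14@t=26}
    N8 x:[13,16] y:[22,27] z:[24,85/3] -> miss, prune
  N10 x:[7,30] y:[-9,13] z:[32,36] -> miss, prune

8 AABB tests over nodes [0, 3, 5, 9, 4, 6, 8, 10]; 1 leaf entered; closest P14.

== RESULT ==
8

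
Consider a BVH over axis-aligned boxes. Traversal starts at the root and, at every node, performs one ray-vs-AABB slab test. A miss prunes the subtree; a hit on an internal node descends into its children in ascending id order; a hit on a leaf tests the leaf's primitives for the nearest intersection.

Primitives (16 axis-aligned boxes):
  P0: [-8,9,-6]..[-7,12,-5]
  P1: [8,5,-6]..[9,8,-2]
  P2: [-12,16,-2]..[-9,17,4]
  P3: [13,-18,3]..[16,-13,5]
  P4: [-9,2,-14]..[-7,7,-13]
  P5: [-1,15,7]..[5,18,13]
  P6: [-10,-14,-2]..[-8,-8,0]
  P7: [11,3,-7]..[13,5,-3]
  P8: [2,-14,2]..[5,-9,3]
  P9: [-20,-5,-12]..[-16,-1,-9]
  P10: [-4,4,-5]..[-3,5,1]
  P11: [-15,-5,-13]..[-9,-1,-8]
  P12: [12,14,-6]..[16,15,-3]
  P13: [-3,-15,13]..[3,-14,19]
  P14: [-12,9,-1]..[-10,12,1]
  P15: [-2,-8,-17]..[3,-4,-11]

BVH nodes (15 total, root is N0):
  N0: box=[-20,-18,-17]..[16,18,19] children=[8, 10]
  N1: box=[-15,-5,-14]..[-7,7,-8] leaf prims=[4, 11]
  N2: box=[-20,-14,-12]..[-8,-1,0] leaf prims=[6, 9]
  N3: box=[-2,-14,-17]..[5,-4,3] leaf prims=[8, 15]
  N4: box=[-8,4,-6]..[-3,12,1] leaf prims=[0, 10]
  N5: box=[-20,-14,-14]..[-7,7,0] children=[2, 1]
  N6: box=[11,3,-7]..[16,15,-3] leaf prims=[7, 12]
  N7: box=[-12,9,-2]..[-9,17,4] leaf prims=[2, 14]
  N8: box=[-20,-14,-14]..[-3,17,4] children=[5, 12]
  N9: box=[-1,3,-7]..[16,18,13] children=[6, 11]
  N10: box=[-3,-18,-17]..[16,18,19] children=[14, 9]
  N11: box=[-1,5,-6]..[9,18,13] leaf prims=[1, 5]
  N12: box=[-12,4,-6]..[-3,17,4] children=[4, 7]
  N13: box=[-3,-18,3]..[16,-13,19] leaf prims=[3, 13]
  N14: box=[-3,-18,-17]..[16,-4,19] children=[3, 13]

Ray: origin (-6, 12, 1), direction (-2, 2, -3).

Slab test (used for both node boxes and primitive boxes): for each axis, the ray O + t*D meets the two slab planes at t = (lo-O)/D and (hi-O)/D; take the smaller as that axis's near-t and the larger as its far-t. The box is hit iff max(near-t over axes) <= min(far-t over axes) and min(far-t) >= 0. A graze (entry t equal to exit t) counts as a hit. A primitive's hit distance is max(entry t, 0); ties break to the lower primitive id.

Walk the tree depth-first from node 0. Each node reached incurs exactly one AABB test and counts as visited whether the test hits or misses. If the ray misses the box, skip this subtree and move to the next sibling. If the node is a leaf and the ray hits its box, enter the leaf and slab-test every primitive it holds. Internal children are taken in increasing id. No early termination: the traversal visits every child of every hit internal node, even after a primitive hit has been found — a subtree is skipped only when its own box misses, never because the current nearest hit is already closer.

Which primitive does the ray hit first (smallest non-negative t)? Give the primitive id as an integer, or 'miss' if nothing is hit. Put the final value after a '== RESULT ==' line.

Walk:
N0 x:[-11,7] y:[-15,3] z:[-6,6] -> hit [-6,3], descend [8, 10]
  N8 x:[-3/2,7] y:[-13,5/2] z:[-1,5] -> hit [-1,5/2], descend [5, 12]
    N5 x:[1/2,7] y:[-13,-5/2] z:[1/3,5] -> miss, prune
    N12 x:[-3/2,3] y:[-4,5/2] z:[-1,7/3] -> hit [-1,7/3], descend [4, 7]
      N4 x:[-3/2,1] y:[-4,0] z:[0,7/3] -> hit [0,0] leaf, test {P0(miss), P10(miss)}
      N7 x:[3/2,3] y:[-3/2,5/2] z:[-1,1] -> miss, prune
  N10 x:[-11,-3/2] y:[-15,3] z:[-6,6] -> miss, prune

Summary -> nodes [0, 8, 5, 12, 4, 7, 10]; box-tests=7; leaf-entries=1; first=miss

== RESULT ==
miss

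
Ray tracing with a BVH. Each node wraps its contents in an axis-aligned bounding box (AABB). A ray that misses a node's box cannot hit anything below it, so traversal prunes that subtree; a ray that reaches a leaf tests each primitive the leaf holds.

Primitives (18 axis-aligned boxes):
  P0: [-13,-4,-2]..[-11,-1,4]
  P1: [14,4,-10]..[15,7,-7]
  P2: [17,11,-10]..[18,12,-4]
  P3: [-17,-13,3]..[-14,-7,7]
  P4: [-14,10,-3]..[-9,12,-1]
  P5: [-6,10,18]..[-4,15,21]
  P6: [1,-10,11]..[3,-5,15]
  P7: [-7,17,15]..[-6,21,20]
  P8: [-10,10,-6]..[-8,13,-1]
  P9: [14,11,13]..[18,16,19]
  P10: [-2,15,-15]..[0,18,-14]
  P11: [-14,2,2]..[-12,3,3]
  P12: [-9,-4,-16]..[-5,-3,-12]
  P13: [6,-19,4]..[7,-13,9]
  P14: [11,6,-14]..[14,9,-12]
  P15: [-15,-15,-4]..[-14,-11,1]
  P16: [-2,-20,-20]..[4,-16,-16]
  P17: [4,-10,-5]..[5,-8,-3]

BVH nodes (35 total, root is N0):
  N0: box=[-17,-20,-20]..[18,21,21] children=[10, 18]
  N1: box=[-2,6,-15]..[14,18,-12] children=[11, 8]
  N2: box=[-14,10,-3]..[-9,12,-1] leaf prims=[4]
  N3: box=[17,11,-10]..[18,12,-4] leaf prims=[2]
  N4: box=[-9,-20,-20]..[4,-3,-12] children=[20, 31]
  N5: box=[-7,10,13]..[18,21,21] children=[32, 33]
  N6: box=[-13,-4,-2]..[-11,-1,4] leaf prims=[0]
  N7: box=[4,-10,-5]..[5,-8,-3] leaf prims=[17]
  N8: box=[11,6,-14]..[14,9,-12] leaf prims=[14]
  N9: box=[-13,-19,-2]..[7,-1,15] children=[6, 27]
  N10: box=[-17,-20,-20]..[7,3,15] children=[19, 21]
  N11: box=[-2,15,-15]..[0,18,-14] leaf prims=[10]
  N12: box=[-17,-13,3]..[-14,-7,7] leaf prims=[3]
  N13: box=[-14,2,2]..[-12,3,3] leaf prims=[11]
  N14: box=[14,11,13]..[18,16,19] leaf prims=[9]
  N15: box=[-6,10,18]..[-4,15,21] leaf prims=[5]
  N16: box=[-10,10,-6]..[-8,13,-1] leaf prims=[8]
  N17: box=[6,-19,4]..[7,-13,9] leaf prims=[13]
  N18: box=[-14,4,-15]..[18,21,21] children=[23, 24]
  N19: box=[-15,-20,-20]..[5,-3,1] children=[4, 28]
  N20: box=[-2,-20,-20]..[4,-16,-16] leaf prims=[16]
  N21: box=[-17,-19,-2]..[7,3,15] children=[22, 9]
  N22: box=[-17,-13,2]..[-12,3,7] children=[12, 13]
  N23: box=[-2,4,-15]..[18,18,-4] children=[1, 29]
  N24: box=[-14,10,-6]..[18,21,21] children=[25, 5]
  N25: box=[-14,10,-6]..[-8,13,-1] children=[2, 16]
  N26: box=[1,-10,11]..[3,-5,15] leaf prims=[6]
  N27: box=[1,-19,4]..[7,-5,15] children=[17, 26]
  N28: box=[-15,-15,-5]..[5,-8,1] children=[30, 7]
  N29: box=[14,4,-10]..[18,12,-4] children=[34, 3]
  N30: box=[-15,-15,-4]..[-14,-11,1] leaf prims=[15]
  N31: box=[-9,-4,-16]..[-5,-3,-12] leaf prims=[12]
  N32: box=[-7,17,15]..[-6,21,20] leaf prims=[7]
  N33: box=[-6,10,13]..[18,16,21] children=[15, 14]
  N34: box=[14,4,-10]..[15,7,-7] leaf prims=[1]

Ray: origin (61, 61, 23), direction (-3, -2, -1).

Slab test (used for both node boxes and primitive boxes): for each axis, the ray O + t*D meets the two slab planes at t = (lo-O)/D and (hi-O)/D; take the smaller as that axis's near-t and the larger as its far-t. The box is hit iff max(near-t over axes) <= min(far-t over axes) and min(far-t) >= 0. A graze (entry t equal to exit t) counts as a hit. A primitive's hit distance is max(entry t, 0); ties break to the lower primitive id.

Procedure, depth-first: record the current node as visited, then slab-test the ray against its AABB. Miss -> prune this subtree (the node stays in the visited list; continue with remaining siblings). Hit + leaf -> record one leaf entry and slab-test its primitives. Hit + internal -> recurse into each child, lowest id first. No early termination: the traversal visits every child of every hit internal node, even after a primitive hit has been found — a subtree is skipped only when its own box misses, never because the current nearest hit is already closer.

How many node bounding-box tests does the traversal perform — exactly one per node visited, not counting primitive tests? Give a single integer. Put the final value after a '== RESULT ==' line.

Walk:
N0 x:[43/3,26] y:[20,81/2] z:[2,43] -> hit [20,26], descend [10, 18]
  N10 x:[18,26] y:[29,81/2] z:[8,43] -> miss, prune
  N18 x:[43/3,25] y:[20,57/2] z:[2,38] -> hit [20,25], descend [23, 24]
    N23 x:[43/3,21] y:[43/2,57/2] z:[27,38] -> miss, prune
    N24 x:[43/3,25] y:[20,51/2] z:[2,29] -> hit [20,25], descend [5, 25]
      N5 x:[43/3,68/3] y:[20,51/2] z:[2,10] -> miss, prune
      N25 x:[23,25] y:[24,51/2] z:[24,29] -> hit [24,25], descend [2, 16]
        N2 x:[70/3,25] y:[49/2,51/2] z:[24,26] -> hit [49/2,25] leaf, test {P4@t=49/2}
        N16 x:[23,71/3] y:[24,51/2] z:[24,29] -> miss, prune

Visited [0, 10, 18, 23, 24, 5, 25, 2, 16]. Tests: 9 box, 1 leaf. Nearest: P4.

== RESULT ==
9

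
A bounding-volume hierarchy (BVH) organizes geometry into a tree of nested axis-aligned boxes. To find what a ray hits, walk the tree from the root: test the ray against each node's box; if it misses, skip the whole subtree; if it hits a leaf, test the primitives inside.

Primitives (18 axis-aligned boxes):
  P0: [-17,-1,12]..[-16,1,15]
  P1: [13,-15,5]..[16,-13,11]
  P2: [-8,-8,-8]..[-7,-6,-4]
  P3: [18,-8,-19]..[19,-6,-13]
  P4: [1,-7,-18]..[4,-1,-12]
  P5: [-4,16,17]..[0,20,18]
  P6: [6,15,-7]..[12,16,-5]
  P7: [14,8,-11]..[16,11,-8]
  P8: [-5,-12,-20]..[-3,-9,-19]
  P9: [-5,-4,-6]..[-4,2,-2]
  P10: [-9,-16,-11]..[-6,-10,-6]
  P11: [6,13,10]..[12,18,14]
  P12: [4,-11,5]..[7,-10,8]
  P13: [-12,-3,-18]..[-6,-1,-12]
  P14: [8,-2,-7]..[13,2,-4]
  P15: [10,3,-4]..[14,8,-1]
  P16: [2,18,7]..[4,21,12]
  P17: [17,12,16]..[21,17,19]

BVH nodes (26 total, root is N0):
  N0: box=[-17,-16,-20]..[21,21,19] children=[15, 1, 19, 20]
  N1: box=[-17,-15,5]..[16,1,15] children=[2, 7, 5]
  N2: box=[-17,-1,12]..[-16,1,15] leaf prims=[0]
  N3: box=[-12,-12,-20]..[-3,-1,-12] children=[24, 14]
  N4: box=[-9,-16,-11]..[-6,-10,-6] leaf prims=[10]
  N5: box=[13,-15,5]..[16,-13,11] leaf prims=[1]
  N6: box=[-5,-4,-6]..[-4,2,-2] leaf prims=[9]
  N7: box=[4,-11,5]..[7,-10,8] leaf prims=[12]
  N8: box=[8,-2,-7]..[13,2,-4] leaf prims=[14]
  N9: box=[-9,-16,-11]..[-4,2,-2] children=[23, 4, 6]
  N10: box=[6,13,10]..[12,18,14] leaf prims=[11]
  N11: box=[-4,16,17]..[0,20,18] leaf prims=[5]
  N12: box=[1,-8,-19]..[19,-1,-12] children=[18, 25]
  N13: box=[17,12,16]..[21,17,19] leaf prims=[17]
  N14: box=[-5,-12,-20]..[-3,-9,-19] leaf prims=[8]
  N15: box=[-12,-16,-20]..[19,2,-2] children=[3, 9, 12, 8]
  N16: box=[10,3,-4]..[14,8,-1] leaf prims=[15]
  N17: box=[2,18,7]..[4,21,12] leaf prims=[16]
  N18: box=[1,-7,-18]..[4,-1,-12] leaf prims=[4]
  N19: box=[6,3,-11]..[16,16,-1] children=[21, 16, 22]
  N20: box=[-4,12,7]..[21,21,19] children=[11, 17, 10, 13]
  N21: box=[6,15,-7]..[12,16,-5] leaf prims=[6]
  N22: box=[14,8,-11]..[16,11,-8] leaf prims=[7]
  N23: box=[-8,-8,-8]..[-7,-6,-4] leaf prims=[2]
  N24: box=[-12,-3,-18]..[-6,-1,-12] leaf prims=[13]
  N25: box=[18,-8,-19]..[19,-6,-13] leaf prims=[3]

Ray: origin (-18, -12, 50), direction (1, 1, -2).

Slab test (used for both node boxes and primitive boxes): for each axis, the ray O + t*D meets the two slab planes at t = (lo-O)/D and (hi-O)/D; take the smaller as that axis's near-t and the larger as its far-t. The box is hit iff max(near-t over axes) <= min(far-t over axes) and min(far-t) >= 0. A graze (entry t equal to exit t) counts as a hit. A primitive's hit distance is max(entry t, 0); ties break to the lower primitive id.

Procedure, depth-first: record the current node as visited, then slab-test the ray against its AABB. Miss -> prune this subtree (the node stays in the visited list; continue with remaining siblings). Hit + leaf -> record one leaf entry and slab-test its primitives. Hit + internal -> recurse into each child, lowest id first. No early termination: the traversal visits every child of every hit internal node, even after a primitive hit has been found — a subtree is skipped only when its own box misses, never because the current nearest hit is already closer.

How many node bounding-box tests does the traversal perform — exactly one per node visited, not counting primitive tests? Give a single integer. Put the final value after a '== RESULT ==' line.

Trace the traversal:
N0 x:[1,39] y:[-4,33] z:[31/2,35] -> hit [31/2,33], descend [1, 15, 19, 20]
  N1 x:[1,34] y:[-3,13] z:[35/2,45/2] -> miss, prune
  N15 x:[6,37] y:[-4,14] z:[26,35] -> miss, prune
  N19 x:[24,34] y:[15,28] z:[51/2,61/2] -> hit [51/2,28], descend [16, 21, 22]
    N16 x:[28,32] y:[15,20] z:[51/2,27] -> miss, prune
    N21 x:[24,30] y:[27,28] z:[55/2,57/2] -> hit [55/2,28] leaf, test {P6@t=55/2}
    N22 x:[32,34] y:[20,23] z:[29,61/2] -> miss, prune
  N20 x:[14,39] y:[24,33] z:[31/2,43/2] -> miss, prune

Visited [0, 1, 15, 19, 16, 21, 22, 20]. Tests: 8 box, 1 leaf. Nearest: P6.

== RESULT ==
8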